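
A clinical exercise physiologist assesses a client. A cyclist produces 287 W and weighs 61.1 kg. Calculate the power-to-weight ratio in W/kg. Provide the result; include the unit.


P/W = power / mass
= 287 / 61.1
= 4.697 W/kg

4.697 W/kg


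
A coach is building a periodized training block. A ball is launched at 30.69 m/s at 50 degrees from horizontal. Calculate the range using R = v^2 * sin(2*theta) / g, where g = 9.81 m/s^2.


sin(2 * 50) = sin(100) = 0.984808
v^2 = 30.69^2 = 941.8761
R = 941.8761 * 0.984808 / 9.81
= 94.553 m

94.553 m


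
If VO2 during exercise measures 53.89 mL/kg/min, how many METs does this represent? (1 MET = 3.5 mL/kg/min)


METs = VO2 / 3.5 = 53.89 / 3.5 = 15.4

15.4 METs


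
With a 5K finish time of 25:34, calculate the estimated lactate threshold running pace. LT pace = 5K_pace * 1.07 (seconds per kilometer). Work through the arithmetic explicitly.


Race duration = 1534 s for 5 km
Average pace = 1534 / 5 = 306.8 s/km
LT pace = 306.8 * 1.07
= 328.28 s/km

328.28 s/km


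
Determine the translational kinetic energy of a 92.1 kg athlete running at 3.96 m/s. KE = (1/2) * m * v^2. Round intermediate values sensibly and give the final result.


KE = 0.5 * m * v^2
= 0.5 * 92.1 * 3.96^2
= 0.5 * 92.1 * 15.6816
= 722.14 J

722.14 J


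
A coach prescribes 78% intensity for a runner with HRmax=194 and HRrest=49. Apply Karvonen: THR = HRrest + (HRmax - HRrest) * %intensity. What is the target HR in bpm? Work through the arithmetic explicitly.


Heart rate reserve = 194 - 49 = 145
Intensity fraction = 78 / 100 = 0.78
THR = 49 + 145 * 0.78 = 162.1 bpm

162.1 bpm


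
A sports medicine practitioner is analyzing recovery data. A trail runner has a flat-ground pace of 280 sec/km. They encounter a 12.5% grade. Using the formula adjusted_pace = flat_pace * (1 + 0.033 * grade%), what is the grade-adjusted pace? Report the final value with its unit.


Grade factor = 1 + 0.033 * 12.5 = 1.4125
Adjusted = 280 * 1.4125 = 395.5 sec/km

395.5 s/km


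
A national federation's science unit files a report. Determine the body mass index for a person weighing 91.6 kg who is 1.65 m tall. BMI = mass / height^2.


BMI = mass / height^2
= 91.6 / 1.65^2
= 91.6 / 2.7225
= 33.65 kg/m^2

33.65 kg/m^2


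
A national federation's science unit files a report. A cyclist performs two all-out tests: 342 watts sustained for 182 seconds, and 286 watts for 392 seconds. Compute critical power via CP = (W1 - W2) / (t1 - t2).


W1 = P1 * t1 = 342 * 182 = 62244 J
W2 = P2 * t2 = 286 * 392 = 112112 J
CP = (62244 - 112112) / (182 - 392)
= 237.47 W

237.47 W


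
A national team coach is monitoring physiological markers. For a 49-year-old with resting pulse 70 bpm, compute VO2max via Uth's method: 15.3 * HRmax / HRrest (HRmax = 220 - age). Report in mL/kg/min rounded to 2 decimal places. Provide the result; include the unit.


Step 1: HRmax = 220 - 49 = 171 bpm
Step 2: Ratio = 171 / 70 = 2.4429
Step 3: VO2max = 15.3 * 2.4429 = 37.38 mL/kg/min

37.38 mL/kg/min


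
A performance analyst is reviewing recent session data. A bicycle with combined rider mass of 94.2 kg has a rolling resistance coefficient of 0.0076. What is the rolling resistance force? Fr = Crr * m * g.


Fr = 0.0076 * 94.2 * 9.81
= 0.71592 * 9.81
= 7.023 N

7.023 N


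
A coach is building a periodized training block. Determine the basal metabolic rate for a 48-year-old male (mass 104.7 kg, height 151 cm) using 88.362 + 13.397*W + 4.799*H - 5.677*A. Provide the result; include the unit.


BMR = 88.362 + 13.397*104.7 + 4.799*151 - 5.677*48
= 1943.18 kcal/day

1943.18 kcal/day


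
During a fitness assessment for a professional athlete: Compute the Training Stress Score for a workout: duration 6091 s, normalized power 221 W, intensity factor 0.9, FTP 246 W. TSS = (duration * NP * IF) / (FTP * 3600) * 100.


Product = 6091 * 221 * 0.9 = 1211499.9
Base = 246 * 3600 = 885600
TSS = 1211499.9 / 885600 * 100 = 136.8

136.8 TSS


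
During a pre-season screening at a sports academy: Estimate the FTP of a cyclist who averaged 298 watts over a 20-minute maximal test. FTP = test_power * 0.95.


FTP = 298 * 0.95 = 283.1 W

283.1 W


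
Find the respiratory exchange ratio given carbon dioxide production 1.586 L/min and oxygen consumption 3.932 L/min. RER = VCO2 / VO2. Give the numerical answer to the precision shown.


VCO2 = 1.586 L/min
VO2 = 3.932 L/min
RER = 1.586 / 3.932 = 0.4034

0.4034


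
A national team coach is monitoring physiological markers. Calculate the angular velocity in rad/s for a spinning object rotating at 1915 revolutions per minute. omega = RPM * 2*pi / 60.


omega = RPM * 2*pi / 60
= 1915 * 6.28318531 / 60
= 200.538 rad/s

200.538 rad/s


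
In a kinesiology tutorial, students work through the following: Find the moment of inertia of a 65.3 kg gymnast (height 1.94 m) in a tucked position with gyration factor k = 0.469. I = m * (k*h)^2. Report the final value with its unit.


Radius of gyration = 0.469 * 1.94 = 0.90986 m
I = 65.3 * 0.90986^2
= 65.3 * 0.827845
= 54.058 kg*m^2

54.058 kg*m^2


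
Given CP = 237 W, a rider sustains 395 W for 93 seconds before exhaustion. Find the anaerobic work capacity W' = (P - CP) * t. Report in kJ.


Excess power = 395 - 237 = 158 W
Work above CP = 158 * 93 = 14694 J
W' = 14.694 kJ

14.694 kJ


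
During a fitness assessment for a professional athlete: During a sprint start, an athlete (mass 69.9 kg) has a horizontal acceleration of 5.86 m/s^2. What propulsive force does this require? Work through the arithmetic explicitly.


Propulsive force = mass * acceleration
= 69.9 kg * 5.86 m/s^2
= 409.61 N

409.61 N


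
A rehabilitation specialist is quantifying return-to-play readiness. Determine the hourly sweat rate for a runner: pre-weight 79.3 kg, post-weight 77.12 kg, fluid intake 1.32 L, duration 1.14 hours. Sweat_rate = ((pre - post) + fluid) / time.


Mass lost = 79.3 - 77.12 = 2.18 kg
Add fluid consumed: 2.18 + 1.32 = 3.5 L total sweat
Sweat rate = 3.5 / 1.14 = 3.07 L/h

3.07 L/h


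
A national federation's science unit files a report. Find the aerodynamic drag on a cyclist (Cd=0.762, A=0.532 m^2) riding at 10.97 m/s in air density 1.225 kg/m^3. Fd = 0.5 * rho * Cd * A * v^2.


Fd = 0.5 * 1.225 * 0.762 * 0.532 * 10.97^2
= 0.5 * 1.225 * 0.762 * 0.532 * 120.3409
= 29.88 N

29.88 N


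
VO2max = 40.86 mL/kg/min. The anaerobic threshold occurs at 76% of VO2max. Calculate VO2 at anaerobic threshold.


AT fraction = 76 / 100 = 0.76
AT VO2 = 40.86 * 0.76
= 31.05 mL/kg/min

31.05 mL/kg/min


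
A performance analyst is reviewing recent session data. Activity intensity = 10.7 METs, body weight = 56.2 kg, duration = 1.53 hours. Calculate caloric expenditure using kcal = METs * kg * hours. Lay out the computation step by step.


kcal = 10.7 * 56.2 * 1.53
= 601.34 * 1.53
= 920.05 kcal

920.05 kcal


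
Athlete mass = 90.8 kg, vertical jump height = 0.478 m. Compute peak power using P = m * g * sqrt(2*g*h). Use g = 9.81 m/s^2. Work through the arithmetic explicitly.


sqrt(2 * 9.81 * 0.478) = sqrt(9.37836) = 3.062411 m/s
P = 90.8 * 9.81 * 3.062411
= 2727.84 W

2727.84 W


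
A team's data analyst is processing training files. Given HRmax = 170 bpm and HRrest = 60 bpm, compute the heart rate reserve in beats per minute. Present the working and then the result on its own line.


Heart rate reserve = maximum HR minus resting HR
HRR = 170 - 60 = 110 bpm

110 bpm


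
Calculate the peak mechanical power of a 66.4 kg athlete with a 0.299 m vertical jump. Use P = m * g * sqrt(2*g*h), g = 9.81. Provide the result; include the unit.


First, sqrt(2gh) = sqrt(2 * 9.81 * 0.299)
= sqrt(5.86638) = 2.422061 m/s
Power = 66.4 * 9.81 * 2.422061 = 1577.69 W

1577.69 W


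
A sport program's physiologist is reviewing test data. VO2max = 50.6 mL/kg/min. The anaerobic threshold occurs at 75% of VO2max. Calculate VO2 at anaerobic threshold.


AT fraction = 75 / 100 = 0.75
AT VO2 = 50.6 * 0.75
= 37.95 mL/kg/min

37.95 mL/kg/min


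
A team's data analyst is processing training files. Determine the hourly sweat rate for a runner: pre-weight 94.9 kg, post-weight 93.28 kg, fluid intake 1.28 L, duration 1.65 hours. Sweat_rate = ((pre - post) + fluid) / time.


Mass lost = 94.9 - 93.28 = 1.62 kg
Add fluid consumed: 1.62 + 1.28 = 2.9 L total sweat
Sweat rate = 2.9 / 1.65 = 1.758 L/h

1.758 L/h


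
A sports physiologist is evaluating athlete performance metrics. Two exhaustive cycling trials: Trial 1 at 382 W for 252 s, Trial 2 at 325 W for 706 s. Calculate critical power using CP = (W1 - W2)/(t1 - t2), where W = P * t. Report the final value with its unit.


W1 = 382 * 252 = 96264 J
W2 = 325 * 706 = 229450 J
CP = (96264 - 229450) / (252 - 706)
= -133186 / -454
= 293.36 W

293.36 W


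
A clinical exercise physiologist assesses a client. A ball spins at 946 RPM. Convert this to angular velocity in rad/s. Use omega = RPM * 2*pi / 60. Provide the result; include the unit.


omega = 946 * 2 * pi / 60
= 946 * 6.28318531 / 60
= 5943.893 / 60
= 99.065 rad/s

99.065 rad/s


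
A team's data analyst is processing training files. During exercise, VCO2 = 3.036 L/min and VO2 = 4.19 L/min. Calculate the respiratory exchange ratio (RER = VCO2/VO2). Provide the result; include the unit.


RER = VCO2 / VO2
= 3.036 / 4.19
= 0.7246

0.7246


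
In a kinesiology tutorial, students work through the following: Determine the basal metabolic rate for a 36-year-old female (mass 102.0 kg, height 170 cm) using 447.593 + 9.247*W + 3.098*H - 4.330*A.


BMR = 447.593 + 9.247*102.0 + 3.098*170 - 4.330*36
= 1761.57 kcal/day

1761.57 kcal/day


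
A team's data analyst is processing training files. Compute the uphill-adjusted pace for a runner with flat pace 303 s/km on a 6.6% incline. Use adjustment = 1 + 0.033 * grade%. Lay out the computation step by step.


Adjustment factor = 1 + 0.033 * 6.6 = 1.2178
Grade-adjusted pace = 303 * 1.2178 = 368.99 s/km

368.99 s/km


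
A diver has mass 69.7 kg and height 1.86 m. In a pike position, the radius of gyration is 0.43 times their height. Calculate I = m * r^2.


r = 0.43 * 1.86 = 0.7998 m
I = m * r^2 = 69.7 * 0.63968 = 44.586 kg*m^2

44.586 kg*m^2


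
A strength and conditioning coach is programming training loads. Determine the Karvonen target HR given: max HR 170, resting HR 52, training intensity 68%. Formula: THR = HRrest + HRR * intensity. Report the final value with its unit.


HRR = HRmax - HRrest = 170 - 52 = 118
THR = 52 + 118 * 0.68
= 132.24 bpm

132.24 bpm


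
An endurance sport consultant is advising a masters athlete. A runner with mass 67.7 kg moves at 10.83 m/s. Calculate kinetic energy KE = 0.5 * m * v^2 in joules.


v^2 = 10.83^2 = 117.2889
KE = 0.5 * 67.7 * 117.2889
= 3970.23 J

3970.23 J


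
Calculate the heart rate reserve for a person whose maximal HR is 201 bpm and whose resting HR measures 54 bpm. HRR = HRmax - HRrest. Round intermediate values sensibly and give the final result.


HRmax = 201 bpm
HRrest = 54 bpm
HRR = 201 - 54 = 147 bpm

147 bpm


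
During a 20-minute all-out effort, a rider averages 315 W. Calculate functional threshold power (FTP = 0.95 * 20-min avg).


FTP = 0.95 * 315
= 299.25 W

299.25 W


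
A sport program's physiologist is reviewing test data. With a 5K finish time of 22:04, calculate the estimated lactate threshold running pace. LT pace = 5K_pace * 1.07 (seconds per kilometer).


Race duration = 1324 s for 5 km
Average pace = 1324 / 5 = 264.8 s/km
LT pace = 264.8 * 1.07
= 283.34 s/km

283.34 s/km


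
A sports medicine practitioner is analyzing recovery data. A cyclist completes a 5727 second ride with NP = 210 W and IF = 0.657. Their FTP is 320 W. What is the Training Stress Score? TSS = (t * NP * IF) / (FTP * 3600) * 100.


t * NP * IF = 5727 * 210 * 0.657 = 790154.19
FTP * 3600 = 1152000
TSS = (790154.19 / 1152000) * 100 = 68.59

68.59 TSS


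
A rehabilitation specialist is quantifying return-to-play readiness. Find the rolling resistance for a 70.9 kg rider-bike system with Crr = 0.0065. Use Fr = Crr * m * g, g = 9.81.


m * g = 70.9 * 9.81 = 695.529 N
Fr = 0.0065 * 695.529 = 4.521 N

4.521 N


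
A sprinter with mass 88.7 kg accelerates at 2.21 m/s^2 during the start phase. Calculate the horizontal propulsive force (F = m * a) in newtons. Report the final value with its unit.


F = m * a
= 88.7 * 2.21
= 196.03 N

196.03 N


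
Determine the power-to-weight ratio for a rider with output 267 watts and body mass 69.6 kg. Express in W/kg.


P/W = 267 / 69.6 = 3.836 W/kg

3.836 W/kg


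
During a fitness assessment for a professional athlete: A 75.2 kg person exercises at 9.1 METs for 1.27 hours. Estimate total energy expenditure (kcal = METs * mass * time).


Energy = METs * mass(kg) * time(h)
= 9.1 * 75.2 * 1.27
= 869.09 kcal

869.09 kcal


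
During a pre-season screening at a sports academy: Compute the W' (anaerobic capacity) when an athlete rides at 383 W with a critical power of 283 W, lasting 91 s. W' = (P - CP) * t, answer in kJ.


Above-CP power = 100 W
Duration = 91 s
W' = 100 * 91 = 9100 J
Convert: 9100 / 1000 = 9.1 kJ

9.1 kJ


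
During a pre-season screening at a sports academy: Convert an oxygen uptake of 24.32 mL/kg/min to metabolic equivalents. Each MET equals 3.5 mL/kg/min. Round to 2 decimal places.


One MET = 3.5 mL/kg/min
Number of METs = 24.32 / 3.5
= 6.95 METs

6.95 METs


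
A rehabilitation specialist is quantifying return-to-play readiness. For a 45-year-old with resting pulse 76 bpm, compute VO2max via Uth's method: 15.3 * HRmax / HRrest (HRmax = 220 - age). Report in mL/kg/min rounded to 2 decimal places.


Step 1: HRmax = 220 - 45 = 175 bpm
Step 2: Ratio = 175 / 76 = 2.3026
Step 3: VO2max = 15.3 * 2.3026 = 35.23 mL/kg/min

35.23 mL/kg/min


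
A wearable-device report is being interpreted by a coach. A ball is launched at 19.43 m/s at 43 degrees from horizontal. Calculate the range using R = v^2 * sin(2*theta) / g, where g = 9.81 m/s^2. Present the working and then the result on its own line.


sin(2 * 43) = sin(86) = 0.997564
v^2 = 19.43^2 = 377.5249
R = 377.5249 * 0.997564 / 9.81
= 38.39 m

38.39 m


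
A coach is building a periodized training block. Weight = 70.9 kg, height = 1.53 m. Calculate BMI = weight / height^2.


height^2 = 1.53^2 = 2.3409
BMI = 70.9 / 2.3409 = 30.29 kg/m^2

30.29 kg/m^2


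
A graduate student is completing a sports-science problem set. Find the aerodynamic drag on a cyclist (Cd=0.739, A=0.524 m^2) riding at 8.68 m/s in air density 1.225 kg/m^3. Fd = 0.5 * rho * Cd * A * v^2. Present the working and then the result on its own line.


Fd = 0.5 * 1.225 * 0.739 * 0.524 * 8.68^2
= 0.5 * 1.225 * 0.739 * 0.524 * 75.3424
= 17.87 N

17.87 N


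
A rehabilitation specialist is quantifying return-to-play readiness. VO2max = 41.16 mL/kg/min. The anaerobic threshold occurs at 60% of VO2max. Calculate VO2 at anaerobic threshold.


AT fraction = 60 / 100 = 0.6
AT VO2 = 41.16 * 0.6
= 24.7 mL/kg/min

24.7 mL/kg/min


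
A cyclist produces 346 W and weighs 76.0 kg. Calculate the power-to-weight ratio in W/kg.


P/W = power / mass
= 346 / 76.0
= 4.553 W/kg

4.553 W/kg


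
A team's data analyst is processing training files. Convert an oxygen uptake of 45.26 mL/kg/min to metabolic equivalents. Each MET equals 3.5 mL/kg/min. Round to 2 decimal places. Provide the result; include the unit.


One MET = 3.5 mL/kg/min
Number of METs = 45.26 / 3.5
= 12.93 METs

12.93 METs


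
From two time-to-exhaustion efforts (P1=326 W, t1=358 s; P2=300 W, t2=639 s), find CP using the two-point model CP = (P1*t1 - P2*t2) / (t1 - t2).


Work in trial 1 = 116708 J
Work in trial 2 = 191700 J
Delta work = -74992 J
Delta time = -281 s
CP = -74992 / -281 = 266.88 W

266.88 W


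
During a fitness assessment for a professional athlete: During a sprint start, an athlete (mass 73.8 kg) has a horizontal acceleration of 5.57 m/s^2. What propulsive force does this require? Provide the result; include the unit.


Propulsive force = mass * acceleration
= 73.8 kg * 5.57 m/s^2
= 411.07 N

411.07 N


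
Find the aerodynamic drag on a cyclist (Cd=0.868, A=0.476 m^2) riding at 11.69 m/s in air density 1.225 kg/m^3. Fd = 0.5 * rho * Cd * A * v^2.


Fd = 0.5 * 1.225 * 0.868 * 0.476 * 11.69^2
= 0.5 * 1.225 * 0.868 * 0.476 * 136.6561
= 34.583 N

34.583 N


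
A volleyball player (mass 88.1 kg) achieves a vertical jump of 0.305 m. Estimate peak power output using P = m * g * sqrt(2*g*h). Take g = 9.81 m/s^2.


2 * g * h = 2 * 9.81 * 0.305 = 5.9841
sqrt(5.9841) = 2.446242 m/s
P = 88.1 * 9.81 * 2.446242 = 2114.19 W

2114.19 W


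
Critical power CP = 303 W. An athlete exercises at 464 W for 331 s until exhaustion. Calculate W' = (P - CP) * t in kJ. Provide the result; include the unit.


P - CP = 464 - 303 = 161 W
W' = 161 * 331 = 53291 J
= 53291 / 1000 = 53.291 kJ

53.291 kJ


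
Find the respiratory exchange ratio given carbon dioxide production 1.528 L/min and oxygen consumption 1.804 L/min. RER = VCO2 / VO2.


VCO2 = 1.528 L/min
VO2 = 1.804 L/min
RER = 1.528 / 1.804 = 0.847

0.847


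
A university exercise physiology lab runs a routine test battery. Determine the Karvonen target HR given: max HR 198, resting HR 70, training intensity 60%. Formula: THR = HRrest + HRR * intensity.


HRR = HRmax - HRrest = 198 - 70 = 128
THR = 70 + 128 * 0.6
= 146.8 bpm

146.8 bpm


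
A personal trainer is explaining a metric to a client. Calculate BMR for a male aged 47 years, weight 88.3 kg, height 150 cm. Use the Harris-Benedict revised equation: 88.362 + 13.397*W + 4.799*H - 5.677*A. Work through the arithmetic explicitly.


Substituting values:
W term = 13.397 * 88.3 = 1182.9551
H term = 4.799 * 150 = 719.85
A term = 5.677 * 47 = 266.819
BMR = 1724.35 kcal/day

1724.35 kcal/day


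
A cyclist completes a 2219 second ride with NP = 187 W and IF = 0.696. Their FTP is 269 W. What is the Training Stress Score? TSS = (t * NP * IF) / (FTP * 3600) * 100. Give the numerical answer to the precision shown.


t * NP * IF = 2219 * 187 * 0.696 = 288807.288
FTP * 3600 = 968400
TSS = (288807.288 / 968400) * 100 = 29.82

29.82 TSS


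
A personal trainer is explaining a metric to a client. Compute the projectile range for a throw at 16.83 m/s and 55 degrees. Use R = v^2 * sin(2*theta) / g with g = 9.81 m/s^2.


Two times the angle = 110 degrees
sin(110) = 0.939693
R = 283.2489 * 0.939693 / 9.81 = 27.132 m

27.132 m


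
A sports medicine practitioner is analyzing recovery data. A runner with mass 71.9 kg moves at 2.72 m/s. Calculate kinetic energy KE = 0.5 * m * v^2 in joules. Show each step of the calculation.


v^2 = 2.72^2 = 7.3984
KE = 0.5 * 71.9 * 7.3984
= 265.97 J

265.97 J


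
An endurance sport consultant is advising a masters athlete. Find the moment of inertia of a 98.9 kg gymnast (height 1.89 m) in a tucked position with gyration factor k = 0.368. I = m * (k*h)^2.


Radius of gyration = 0.368 * 1.89 = 0.69552 m
I = 98.9 * 0.69552^2
= 98.9 * 0.483748
= 47.843 kg*m^2

47.843 kg*m^2


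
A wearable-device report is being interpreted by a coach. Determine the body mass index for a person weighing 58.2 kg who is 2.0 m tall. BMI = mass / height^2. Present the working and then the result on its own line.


BMI = mass / height^2
= 58.2 / 2.0^2
= 58.2 / 4.0
= 14.55 kg/m^2

14.55 kg/m^2


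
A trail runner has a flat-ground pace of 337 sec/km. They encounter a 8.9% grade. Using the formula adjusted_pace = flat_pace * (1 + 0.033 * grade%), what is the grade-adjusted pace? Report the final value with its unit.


Grade factor = 1 + 0.033 * 8.9 = 1.2937
Adjusted = 337 * 1.2937 = 435.98 sec/km

435.98 s/km


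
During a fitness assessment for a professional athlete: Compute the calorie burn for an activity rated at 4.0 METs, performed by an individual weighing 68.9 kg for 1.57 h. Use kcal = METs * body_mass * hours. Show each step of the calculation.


Product of METs and mass = 4.0 * 68.9 = 275.6
Total kcal = 275.6 * 1.57 = 432.69 kcal

432.69 kcal


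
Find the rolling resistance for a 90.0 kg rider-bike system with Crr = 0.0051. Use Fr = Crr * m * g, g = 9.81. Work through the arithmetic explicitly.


m * g = 90.0 * 9.81 = 882.9 N
Fr = 0.0051 * 882.9 = 4.503 N

4.503 N


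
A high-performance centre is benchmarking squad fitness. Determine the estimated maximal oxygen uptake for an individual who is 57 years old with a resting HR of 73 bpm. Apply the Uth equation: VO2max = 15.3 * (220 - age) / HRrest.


HRmax = 220 - 57 = 163
VO2max = 15.3 * (163 / 73)
= 15.3 * 2.2329
= 34.16 mL/kg/min

34.16 mL/kg/min


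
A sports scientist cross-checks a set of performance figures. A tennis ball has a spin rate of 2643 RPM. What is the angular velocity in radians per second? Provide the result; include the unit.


Convert RPM to rad/s: multiply by 2*pi and divide by 60
omega = 2643 * 2 * pi / 60
= 276.774 rad/s

276.774 rad/s


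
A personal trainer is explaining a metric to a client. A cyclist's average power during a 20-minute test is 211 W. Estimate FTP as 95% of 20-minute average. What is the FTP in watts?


FTP = 20-min power * 0.95
= 211 * 0.95
= 200.45 W

200.45 W


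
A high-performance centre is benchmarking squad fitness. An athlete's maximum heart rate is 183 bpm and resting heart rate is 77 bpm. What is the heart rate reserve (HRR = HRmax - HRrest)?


HRR = HRmax - HRrest
= 183 - 77
= 106 bpm

106 bpm


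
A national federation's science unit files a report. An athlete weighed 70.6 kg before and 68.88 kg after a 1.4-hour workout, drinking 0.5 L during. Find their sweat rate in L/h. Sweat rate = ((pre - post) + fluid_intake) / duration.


Body mass change = 1.72 kg
Total sweat loss = 1.72 + 0.5 = 2.22 L
Rate = 2.22 / 1.4 = 1.586 L/h

1.586 L/h


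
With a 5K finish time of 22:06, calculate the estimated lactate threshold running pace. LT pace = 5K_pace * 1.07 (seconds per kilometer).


Race duration = 1326 s for 5 km
Average pace = 1326 / 5 = 265.2 s/km
LT pace = 265.2 * 1.07
= 283.76 s/km

283.76 s/km


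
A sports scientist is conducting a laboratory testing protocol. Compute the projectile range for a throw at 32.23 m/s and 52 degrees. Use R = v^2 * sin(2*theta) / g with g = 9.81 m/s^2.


Two times the angle = 104 degrees
sin(104) = 0.970296
R = 1038.7729 * 0.970296 / 9.81 = 102.744 m

102.744 m


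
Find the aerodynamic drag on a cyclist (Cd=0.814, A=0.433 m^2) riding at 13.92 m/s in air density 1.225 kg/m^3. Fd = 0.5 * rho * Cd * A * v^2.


Fd = 0.5 * 1.225 * 0.814 * 0.433 * 13.92^2
= 0.5 * 1.225 * 0.814 * 0.433 * 193.7664
= 41.831 N

41.831 N


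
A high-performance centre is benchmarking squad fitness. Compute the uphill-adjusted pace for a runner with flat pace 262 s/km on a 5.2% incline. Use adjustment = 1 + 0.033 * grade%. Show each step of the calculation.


Adjustment factor = 1 + 0.033 * 5.2 = 1.1716
Grade-adjusted pace = 262 * 1.1716 = 306.96 s/km

306.96 s/km


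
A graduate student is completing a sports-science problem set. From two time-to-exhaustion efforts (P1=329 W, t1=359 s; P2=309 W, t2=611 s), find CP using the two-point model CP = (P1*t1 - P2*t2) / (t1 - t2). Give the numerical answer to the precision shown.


Work in trial 1 = 118111 J
Work in trial 2 = 188799 J
Delta work = -70688 J
Delta time = -252 s
CP = -70688 / -252 = 280.51 W

280.51 W


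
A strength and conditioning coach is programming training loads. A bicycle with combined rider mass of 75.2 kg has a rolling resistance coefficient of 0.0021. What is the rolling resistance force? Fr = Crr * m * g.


Fr = 0.0021 * 75.2 * 9.81
= 0.15792 * 9.81
= 1.549 N

1.549 N


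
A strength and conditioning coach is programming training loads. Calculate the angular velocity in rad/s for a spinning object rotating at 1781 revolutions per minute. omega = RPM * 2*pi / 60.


omega = RPM * 2*pi / 60
= 1781 * 6.28318531 / 60
= 186.506 rad/s

186.506 rad/s


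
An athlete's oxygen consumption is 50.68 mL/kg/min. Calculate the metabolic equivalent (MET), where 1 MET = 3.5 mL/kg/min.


MET = VO2 / 3.5
= 50.68 / 3.5
= 14.48 METs

14.48 METs


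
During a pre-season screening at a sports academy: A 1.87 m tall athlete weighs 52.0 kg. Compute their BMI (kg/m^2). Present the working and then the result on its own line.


height^2 = 3.4969 m^2
BMI = 52.0 / 3.4969 = 14.87 kg/m^2

14.87 kg/m^2


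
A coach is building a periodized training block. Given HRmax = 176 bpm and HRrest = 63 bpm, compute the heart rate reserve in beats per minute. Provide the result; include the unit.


Heart rate reserve = maximum HR minus resting HR
HRR = 176 - 63 = 113 bpm

113 bpm


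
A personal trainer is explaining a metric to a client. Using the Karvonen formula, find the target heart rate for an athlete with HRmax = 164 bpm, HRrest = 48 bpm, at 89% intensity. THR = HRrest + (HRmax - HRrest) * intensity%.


HRR = 164 - 48 = 116
THR = 48 + 116 * 0.89
= 48 + 103.24
= 151.24 bpm

151.24 bpm


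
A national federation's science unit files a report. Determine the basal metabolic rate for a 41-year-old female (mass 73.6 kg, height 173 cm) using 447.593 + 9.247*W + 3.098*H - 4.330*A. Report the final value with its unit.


BMR = 447.593 + 9.247*73.6 + 3.098*173 - 4.330*41
= 1486.6 kcal/day

1486.6 kcal/day


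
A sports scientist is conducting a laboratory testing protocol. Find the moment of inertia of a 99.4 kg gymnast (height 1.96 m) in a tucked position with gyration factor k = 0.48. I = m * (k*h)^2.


Radius of gyration = 0.48 * 1.96 = 0.9408 m
I = 99.4 * 0.9408^2
= 99.4 * 0.885105
= 87.979 kg*m^2

87.979 kg*m^2


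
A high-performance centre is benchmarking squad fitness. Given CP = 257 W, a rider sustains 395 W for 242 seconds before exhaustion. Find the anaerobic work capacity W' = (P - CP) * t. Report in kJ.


Excess power = 395 - 257 = 138 W
Work above CP = 138 * 242 = 33396 J
W' = 33.396 kJ

33.396 kJ


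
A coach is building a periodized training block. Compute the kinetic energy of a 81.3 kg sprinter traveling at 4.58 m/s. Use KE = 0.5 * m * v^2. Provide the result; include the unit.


Velocity squared = 20.9764
KE = 0.5 * 81.3 * 20.9764 = 852.69 J

852.69 J


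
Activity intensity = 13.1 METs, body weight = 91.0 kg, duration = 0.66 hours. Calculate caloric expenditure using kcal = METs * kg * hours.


kcal = 13.1 * 91.0 * 0.66
= 1192.1 * 0.66
= 786.79 kcal

786.79 kcal


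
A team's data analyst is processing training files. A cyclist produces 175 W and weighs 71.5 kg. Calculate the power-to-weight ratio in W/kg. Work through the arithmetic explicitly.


P/W = power / mass
= 175 / 71.5
= 2.448 W/kg

2.448 W/kg


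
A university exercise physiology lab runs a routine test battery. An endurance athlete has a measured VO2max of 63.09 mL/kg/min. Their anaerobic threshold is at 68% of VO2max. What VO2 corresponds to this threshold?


Anaerobic threshold VO2 = VO2max * 68%
= 63.09 * 0.68
= 42.9 mL/kg/min

42.9 mL/kg/min


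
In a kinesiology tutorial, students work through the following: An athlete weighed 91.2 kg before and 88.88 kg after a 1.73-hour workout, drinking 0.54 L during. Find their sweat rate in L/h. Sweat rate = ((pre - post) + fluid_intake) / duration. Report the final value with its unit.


Body mass change = 2.32 kg
Total sweat loss = 2.32 + 0.54 = 2.86 L
Rate = 2.86 / 1.73 = 1.653 L/h

1.653 L/h


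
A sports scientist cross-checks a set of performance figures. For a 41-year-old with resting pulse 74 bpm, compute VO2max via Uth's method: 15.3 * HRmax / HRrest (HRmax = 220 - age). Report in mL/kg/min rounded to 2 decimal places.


Step 1: HRmax = 220 - 41 = 179 bpm
Step 2: Ratio = 179 / 74 = 2.4189
Step 3: VO2max = 15.3 * 2.4189 = 37.01 mL/kg/min

37.01 mL/kg/min


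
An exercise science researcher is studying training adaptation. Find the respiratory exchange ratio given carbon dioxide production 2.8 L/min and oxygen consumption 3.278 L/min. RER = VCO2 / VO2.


VCO2 = 2.8 L/min
VO2 = 3.278 L/min
RER = 2.8 / 3.278 = 0.8542

0.8542


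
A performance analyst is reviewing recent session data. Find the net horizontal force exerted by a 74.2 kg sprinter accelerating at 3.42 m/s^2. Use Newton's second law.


Newton's second law: F = m * a
F = 74.2 * 3.42 = 253.76 N

253.76 N


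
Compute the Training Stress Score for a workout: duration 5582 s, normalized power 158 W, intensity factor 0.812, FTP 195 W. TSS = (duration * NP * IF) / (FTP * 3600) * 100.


Product = 5582 * 158 * 0.812 = 716148.272
Base = 195 * 3600 = 702000
TSS = 716148.272 / 702000 * 100 = 102.02

102.02 TSS


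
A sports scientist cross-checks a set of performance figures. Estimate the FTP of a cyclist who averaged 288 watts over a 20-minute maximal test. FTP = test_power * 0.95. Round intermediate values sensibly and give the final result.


FTP = 288 * 0.95 = 273.6 W

273.6 W


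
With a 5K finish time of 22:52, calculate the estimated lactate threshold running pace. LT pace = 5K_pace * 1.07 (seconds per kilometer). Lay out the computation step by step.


Race duration = 1372 s for 5 km
Average pace = 1372 / 5 = 274.4 s/km
LT pace = 274.4 * 1.07
= 293.61 s/km

293.61 s/km


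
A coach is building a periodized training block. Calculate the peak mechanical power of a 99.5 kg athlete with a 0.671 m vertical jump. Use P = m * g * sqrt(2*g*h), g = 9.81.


First, sqrt(2gh) = sqrt(2 * 9.81 * 0.671)
= sqrt(13.16502) = 3.628363 m/s
Power = 99.5 * 9.81 * 3.628363 = 3541.63 W

3541.63 W


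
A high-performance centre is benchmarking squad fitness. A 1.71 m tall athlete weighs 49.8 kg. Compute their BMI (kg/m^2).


height^2 = 2.9241 m^2
BMI = 49.8 / 2.9241 = 17.03 kg/m^2

17.03 kg/m^2


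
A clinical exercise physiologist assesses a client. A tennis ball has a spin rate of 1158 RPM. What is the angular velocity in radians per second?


Convert RPM to rad/s: multiply by 2*pi and divide by 60
omega = 1158 * 2 * pi / 60
= 121.265 rad/s

121.265 rad/s


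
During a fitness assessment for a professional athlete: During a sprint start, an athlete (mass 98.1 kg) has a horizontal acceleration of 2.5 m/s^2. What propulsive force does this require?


Propulsive force = mass * acceleration
= 98.1 kg * 2.5 m/s^2
= 245.25 N

245.25 N


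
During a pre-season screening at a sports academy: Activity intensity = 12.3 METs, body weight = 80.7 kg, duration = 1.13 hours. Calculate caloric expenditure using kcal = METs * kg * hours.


kcal = 12.3 * 80.7 * 1.13
= 992.61 * 1.13
= 1121.65 kcal

1121.65 kcal


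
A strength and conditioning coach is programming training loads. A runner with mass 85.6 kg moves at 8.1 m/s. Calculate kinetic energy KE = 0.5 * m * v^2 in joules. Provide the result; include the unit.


v^2 = 8.1^2 = 65.61
KE = 0.5 * 85.6 * 65.61
= 2808.11 J

2808.11 J


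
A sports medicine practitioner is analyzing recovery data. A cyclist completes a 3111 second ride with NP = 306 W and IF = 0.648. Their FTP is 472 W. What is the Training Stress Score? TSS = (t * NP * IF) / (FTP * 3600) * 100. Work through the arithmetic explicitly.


t * NP * IF = 3111 * 306 * 0.648 = 616873.968
FTP * 3600 = 1699200
TSS = (616873.968 / 1699200) * 100 = 36.3

36.3 TSS


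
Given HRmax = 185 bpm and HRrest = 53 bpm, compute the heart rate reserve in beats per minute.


Heart rate reserve = maximum HR minus resting HR
HRR = 185 - 53 = 132 bpm

132 bpm


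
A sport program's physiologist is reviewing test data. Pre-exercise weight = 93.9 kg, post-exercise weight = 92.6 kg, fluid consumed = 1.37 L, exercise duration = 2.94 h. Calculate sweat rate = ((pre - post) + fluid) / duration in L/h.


Weight loss = 93.9 - 92.6 = 1.3 kg (approx L)
Total sweat = 1.3 + 1.37 = 2.67 L
Sweat rate = 2.67 / 2.94 = 0.908 L/h

0.908 L/h


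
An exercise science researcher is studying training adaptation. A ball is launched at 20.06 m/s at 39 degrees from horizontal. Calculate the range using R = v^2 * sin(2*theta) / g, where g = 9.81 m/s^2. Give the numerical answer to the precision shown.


sin(2 * 39) = sin(78) = 0.978148
v^2 = 20.06^2 = 402.4036
R = 402.4036 * 0.978148 / 9.81
= 40.123 m

40.123 m


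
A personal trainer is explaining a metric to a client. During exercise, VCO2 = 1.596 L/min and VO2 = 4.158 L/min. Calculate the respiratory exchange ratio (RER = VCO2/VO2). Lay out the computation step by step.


RER = VCO2 / VO2
= 1.596 / 4.158
= 0.3838

0.3838


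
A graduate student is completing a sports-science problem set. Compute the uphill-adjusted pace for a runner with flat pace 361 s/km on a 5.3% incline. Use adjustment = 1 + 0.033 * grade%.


Adjustment factor = 1 + 0.033 * 5.3 = 1.1749
Grade-adjusted pace = 361 * 1.1749 = 424.14 s/km

424.14 s/km


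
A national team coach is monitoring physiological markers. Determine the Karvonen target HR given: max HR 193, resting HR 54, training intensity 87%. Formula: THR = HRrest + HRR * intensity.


HRR = HRmax - HRrest = 193 - 54 = 139
THR = 54 + 139 * 0.87
= 174.93 bpm

174.93 bpm


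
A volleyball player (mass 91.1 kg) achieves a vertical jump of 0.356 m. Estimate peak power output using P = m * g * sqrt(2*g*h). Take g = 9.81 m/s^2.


2 * g * h = 2 * 9.81 * 0.356 = 6.98472
sqrt(6.98472) = 2.642862 m/s
P = 91.1 * 9.81 * 2.642862 = 2361.9 W

2361.9 W


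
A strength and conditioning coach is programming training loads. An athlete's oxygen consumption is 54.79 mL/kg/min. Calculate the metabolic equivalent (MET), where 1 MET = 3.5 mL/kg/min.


MET = VO2 / 3.5
= 54.79 / 3.5
= 15.65 METs

15.65 METs


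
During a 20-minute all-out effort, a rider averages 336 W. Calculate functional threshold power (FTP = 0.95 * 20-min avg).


FTP = 0.95 * 336
= 319.2 W

319.2 W


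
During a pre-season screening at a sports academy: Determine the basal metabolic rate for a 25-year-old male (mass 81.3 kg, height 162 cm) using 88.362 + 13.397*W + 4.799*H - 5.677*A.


BMR = 88.362 + 13.397*81.3 + 4.799*162 - 5.677*25
= 1813.05 kcal/day

1813.05 kcal/day


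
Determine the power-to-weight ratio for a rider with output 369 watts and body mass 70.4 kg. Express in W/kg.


P/W = 369 / 70.4 = 5.241 W/kg

5.241 W/kg


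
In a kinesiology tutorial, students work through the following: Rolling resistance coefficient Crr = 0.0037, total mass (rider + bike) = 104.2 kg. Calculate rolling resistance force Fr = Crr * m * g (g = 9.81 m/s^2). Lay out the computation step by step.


Fr = Crr * m * g
= 0.0037 * 104.2 * 9.81
= 3.782 N

3.782 N


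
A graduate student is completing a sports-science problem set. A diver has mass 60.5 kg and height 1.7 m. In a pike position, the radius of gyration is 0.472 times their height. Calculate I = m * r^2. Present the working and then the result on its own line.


r = 0.472 * 1.7 = 0.8024 m
I = m * r^2 = 60.5 * 0.643846 = 38.953 kg*m^2

38.953 kg*m^2


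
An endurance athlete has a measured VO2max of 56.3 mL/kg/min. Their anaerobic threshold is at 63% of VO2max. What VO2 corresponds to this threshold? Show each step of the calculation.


Anaerobic threshold VO2 = VO2max * 63%
= 56.3 * 0.63
= 35.47 mL/kg/min

35.47 mL/kg/min


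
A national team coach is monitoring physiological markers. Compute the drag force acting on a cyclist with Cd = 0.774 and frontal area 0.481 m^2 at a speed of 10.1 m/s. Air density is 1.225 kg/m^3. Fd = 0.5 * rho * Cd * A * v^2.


Step 1: v^2 = 102.01
Step 2: Fd = 0.5 * 1.225 * 0.774 * 0.481 * 102.01
= 23.261 N

23.261 N


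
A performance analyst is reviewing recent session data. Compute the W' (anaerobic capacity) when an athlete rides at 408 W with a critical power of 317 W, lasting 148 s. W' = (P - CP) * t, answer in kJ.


Above-CP power = 91 W
Duration = 148 s
W' = 91 * 148 = 13468 J
Convert: 13468 / 1000 = 13.468 kJ

13.468 kJ


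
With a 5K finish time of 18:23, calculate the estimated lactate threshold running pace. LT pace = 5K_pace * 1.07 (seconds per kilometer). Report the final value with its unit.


Race duration = 1103 s for 5 km
Average pace = 1103 / 5 = 220.6 s/km
LT pace = 220.6 * 1.07
= 236.04 s/km

236.04 s/km


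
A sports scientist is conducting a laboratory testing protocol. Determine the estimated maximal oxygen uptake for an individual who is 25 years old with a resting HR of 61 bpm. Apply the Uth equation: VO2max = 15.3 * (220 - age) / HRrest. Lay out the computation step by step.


HRmax = 220 - 25 = 195
VO2max = 15.3 * (195 / 61)
= 15.3 * 3.1967
= 48.91 mL/kg/min

48.91 mL/kg/min


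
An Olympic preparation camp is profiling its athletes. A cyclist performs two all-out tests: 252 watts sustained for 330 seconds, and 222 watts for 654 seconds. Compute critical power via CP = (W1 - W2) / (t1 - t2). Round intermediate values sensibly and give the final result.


W1 = P1 * t1 = 252 * 330 = 83160 J
W2 = P2 * t2 = 222 * 654 = 145188 J
CP = (83160 - 145188) / (330 - 654)
= 191.44 W

191.44 W


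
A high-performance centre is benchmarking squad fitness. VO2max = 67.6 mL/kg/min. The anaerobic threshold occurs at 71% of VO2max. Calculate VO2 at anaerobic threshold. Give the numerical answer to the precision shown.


AT fraction = 71 / 100 = 0.71
AT VO2 = 67.6 * 0.71
= 48.0 mL/kg/min

48.0 mL/kg/min


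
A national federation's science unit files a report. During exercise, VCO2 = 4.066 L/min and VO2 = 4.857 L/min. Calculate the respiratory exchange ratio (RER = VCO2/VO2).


RER = VCO2 / VO2
= 4.066 / 4.857
= 0.8371

0.8371


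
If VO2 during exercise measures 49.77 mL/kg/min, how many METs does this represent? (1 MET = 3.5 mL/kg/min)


METs = VO2 / 3.5 = 49.77 / 3.5 = 14.22

14.22 METs


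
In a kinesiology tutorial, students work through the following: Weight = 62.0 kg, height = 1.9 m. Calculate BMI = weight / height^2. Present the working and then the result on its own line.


height^2 = 1.9^2 = 3.61
BMI = 62.0 / 3.61 = 17.17 kg/m^2

17.17 kg/m^2


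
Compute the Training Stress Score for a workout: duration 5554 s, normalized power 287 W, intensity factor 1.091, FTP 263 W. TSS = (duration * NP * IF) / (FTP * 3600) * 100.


Product = 5554 * 287 * 1.091 = 1739051.818
Base = 263 * 3600 = 946800
TSS = 1739051.818 / 946800 * 100 = 183.68

183.68 TSS


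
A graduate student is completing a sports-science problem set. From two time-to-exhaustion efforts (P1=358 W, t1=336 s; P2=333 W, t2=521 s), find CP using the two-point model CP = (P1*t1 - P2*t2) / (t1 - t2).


Work in trial 1 = 120288 J
Work in trial 2 = 173493 J
Delta work = -53205 J
Delta time = -185 s
CP = -53205 / -185 = 287.59 W

287.59 W


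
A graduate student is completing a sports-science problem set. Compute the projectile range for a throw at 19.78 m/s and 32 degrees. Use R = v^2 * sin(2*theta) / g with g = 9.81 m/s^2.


Two times the angle = 64 degrees
sin(64) = 0.898794
R = 391.2484 * 0.898794 / 9.81 = 35.846 m

35.846 m


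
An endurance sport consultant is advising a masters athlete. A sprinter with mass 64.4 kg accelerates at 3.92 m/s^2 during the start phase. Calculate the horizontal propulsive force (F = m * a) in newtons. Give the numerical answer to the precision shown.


F = m * a
= 64.4 * 3.92
= 252.45 N

252.45 N


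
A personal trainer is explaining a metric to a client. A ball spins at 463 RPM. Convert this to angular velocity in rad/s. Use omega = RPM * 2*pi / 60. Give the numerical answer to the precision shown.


omega = 463 * 2 * pi / 60
= 463 * 6.28318531 / 60
= 2909.115 / 60
= 48.485 rad/s

48.485 rad/s


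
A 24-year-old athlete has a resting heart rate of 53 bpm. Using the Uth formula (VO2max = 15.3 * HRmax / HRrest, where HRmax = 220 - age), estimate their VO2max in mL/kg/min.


HRmax = 220 - 24 = 196 bpm
Ratio = HRmax / HRrest = 196 / 53 = 3.6981
VO2max = 15.3 * 3.6981 = 56.58 mL/kg/min

56.58 mL/kg/min
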